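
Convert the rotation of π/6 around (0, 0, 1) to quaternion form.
0.9659 + 0.2588k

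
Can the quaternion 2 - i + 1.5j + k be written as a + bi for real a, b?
No. The quaternion 2 - i + 1.5j + k has j-coefficient y = 1.5 and k-coefficient z = 1, not both zero, so it does not lie in the complex subalgebra spanned by 1 and i.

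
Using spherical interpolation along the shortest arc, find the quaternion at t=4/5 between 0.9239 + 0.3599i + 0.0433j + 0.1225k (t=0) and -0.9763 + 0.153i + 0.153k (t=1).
0.9938 - 0.0489i + 0.0092j - 0.0991k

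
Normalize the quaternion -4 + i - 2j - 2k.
-0.8 + 0.2i - 0.4j - 0.4k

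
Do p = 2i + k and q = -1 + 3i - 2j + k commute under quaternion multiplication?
No: pq = -7 + j - 5k ≠ -7 - 4i - j + 3k = qp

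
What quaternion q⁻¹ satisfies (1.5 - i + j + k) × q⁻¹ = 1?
0.2857 + 0.1905i - 0.1905j - 0.1905k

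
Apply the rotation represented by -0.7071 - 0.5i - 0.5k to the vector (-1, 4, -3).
(-4.828, 1.414, 0.828)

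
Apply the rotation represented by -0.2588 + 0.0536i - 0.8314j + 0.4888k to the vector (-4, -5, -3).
(1.174, 1.142, 6.879)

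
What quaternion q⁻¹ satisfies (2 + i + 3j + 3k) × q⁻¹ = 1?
0.087 - 0.0435i - 0.1304j - 0.1304k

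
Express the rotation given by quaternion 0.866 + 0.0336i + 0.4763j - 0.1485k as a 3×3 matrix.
[[0.5022, 0.2892, 0.815], [-0.2252, 0.9536, -0.1997], [-0.8349, -0.0833, 0.544]]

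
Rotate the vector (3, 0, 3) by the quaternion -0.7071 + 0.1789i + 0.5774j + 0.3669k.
(-1.864, 1.093, 3.651)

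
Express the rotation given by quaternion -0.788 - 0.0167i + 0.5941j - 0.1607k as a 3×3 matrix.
[[0.2424, -0.2731, -0.9309], [0.2334, 0.9478, -0.2173], [0.9417, -0.1646, 0.2935]]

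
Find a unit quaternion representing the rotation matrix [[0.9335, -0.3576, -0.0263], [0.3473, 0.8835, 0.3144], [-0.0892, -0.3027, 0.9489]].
0.9703 - 0.159i + 0.0162j + 0.1816k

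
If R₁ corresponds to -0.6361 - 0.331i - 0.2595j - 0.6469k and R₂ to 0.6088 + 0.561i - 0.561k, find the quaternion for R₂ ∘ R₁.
-0.5645 - 0.7039i + 0.3906j - 0.1826k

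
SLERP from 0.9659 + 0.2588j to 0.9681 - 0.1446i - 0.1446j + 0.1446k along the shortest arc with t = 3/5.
0.9919 - 0.0887i + 0.0179j + 0.0887k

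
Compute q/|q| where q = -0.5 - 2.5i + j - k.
-0.1715 - 0.8575i + 0.343j - 0.343k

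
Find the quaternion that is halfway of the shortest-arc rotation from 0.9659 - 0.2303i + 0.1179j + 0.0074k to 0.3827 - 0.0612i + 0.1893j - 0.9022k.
0.8061 - 0.1742i + 0.1836j - 0.5349k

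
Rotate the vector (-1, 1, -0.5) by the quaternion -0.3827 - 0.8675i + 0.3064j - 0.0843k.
(-1.35, 0.306, 0.578)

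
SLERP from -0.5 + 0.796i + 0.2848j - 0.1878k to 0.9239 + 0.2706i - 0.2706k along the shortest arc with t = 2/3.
-0.9726 + 0.14i + 0.1284j + 0.1342k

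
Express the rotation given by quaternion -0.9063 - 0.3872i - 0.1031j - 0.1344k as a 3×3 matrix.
[[0.9426, -0.1638, 0.291], [0.3235, 0.664, -0.6741], [-0.0828, 0.7296, 0.6789]]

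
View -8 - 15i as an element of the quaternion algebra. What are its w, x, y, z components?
-8 - 15i + 0j + 0k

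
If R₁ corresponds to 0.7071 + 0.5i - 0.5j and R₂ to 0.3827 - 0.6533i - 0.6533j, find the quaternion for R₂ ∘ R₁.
0.2706 - 0.2706i - 0.6533j + 0.6533k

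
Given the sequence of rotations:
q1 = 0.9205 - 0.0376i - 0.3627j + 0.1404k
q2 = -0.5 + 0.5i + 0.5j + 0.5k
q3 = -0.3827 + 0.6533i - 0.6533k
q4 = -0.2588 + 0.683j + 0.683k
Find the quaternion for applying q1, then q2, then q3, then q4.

q2 · q1 = -0.3303 + 0.7306i + 0.5526j + 0.2275k
q3 · q2 · q1 = -0.2023 - 0.1344i - 0.8374j + 0.4897k
q4 · q3 · q2 · q1 = 0.2898 + 0.9412i - 0.0132j - 0.1731k
0.2898 + 0.9412i - 0.0132j - 0.1731k


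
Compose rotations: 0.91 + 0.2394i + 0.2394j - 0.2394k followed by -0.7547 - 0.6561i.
-0.5297 - 0.7777i - 0.3377j + 0.0236k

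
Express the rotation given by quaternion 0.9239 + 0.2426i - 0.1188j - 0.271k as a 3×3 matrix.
[[0.8249, 0.4431, -0.351], [-0.5584, 0.7354, -0.3839], [0.088, 0.5127, 0.8541]]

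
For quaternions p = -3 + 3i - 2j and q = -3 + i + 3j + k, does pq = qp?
No: pq = 12 - 14i - 6j + 8k ≠ 12 - 10i - 14k = qp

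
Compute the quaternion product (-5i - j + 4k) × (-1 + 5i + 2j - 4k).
43 + i + j - 9k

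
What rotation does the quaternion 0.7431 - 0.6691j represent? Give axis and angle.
axis = (0, -1, 0), θ = 84°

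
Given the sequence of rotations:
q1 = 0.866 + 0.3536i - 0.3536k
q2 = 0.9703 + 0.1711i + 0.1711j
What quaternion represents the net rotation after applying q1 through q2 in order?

q2 · q1 = 0.7798 + 0.4308i + 0.2087j - 0.4036k
0.7798 + 0.4308i + 0.2087j - 0.4036k


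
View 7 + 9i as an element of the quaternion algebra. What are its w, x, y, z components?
7 + 9i + 0j + 0k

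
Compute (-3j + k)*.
3j - k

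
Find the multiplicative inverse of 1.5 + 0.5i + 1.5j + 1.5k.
0.2143 - 0.0714i - 0.2143j - 0.2143k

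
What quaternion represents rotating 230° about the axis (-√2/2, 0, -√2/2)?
-0.4226 - 0.6409i - 0.6409k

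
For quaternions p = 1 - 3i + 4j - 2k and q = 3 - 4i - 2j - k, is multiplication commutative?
No: pq = -3 - 21i + 15j + 15k ≠ -3 - 5i + 5j - 29k = qp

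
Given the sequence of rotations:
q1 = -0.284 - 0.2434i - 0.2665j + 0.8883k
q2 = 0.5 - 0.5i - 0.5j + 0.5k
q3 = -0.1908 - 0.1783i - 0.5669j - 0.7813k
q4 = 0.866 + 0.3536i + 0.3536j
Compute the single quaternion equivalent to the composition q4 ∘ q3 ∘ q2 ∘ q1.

q2 · q1 = -0.8411 - 0.2906i + 0.3312j + 0.3137k
q3 · q2 · q1 = 0.5415 + 0.2863i + 0.6966j + 0.3735k
q4 · q3 · q2 · q1 = 0.1214 + 0.5715i + 0.6627j + 0.4685k
0.1214 + 0.5715i + 0.6627j + 0.4685k


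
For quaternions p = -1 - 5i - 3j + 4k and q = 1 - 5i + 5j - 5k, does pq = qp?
No: pq = 9 - 5i - 53j - 31k ≠ 9 + 5i + 37j + 49k = qp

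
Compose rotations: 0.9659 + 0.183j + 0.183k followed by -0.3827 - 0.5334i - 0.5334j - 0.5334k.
-0.1744 - 0.5152i - 0.4876j - 0.6829k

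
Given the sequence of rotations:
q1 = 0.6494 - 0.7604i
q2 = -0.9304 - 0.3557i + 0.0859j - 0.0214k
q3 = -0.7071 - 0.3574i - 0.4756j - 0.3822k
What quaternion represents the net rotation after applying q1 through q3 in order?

q2 · q1 = -0.8747 + 0.4765i + 0.0721j + 0.0514k
q3 · q2 · q1 = 0.8427 - 0.0212i + 0.2013j + 0.4988k
0.8427 - 0.0212i + 0.2013j + 0.4988k


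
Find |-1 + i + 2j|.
√6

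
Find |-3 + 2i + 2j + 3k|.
√26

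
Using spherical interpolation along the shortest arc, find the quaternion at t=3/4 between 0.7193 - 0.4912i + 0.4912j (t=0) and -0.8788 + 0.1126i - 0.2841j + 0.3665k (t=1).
0.8671 - 0.2166i + 0.3487j - 0.2823k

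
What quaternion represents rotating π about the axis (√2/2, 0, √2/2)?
0.7071i + 0.7071k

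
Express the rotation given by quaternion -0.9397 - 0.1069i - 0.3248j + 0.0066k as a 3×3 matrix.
[[0.7889, 0.0818, 0.609], [0.057, 0.9771, -0.2052], [-0.6118, 0.1966, 0.7662]]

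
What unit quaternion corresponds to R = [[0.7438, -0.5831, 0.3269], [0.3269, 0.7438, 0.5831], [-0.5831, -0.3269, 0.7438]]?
0.8988 - 0.2531i + 0.2531j + 0.2531k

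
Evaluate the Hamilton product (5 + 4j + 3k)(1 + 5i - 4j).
21 + 37i - j - 17k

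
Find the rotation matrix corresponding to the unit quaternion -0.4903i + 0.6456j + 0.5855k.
[[-0.5192, -0.6331, -0.5741], [-0.6331, -0.1664, 0.756], [-0.5741, 0.756, -0.3144]]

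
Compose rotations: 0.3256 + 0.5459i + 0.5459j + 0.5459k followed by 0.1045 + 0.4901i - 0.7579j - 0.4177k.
0.4082 + 0.0309i - 0.6853j + 0.6023k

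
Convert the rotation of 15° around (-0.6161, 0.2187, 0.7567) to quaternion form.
0.9914 - 0.0804i + 0.0285j + 0.0988k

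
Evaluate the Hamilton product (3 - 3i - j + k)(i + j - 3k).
7 + 5i - 5j - 11k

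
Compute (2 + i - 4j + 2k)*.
2 - i + 4j - 2k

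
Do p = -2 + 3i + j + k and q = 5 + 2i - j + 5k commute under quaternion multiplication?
No: pq = -20 + 17i - 6j - 10k ≠ -20 + 5i + 20j = qp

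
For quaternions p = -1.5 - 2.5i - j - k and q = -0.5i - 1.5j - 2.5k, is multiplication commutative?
No: pq = -5.25 + 1.75i - 3.5j + 7k ≠ -5.25 - 0.25i + 8j + 0.5k = qp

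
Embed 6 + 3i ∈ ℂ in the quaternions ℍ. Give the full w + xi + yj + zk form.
6 + 3i + 0j + 0k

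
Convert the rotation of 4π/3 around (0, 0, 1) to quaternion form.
-0.5 + 0.866k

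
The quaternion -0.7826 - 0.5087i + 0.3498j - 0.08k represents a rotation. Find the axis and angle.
axis = (-0.8172, 0.5619, -0.1285), θ = 283°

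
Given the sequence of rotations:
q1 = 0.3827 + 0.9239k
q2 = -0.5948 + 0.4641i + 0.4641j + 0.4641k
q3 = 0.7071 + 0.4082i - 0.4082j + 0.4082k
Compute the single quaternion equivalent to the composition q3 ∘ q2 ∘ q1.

q2 · q1 = -0.6564 + 0.6064i - 0.2512j - 0.3719k
q3 · q2 · q1 = -0.6624 + 0.4152i + 0.4897j - 0.3859k
-0.6624 + 0.4152i + 0.4897j - 0.3859k


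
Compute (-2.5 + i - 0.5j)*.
-2.5 - i + 0.5j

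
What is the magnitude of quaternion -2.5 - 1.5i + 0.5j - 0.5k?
3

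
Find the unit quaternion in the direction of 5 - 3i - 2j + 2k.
0.7715 - 0.4629i - 0.3086j + 0.3086k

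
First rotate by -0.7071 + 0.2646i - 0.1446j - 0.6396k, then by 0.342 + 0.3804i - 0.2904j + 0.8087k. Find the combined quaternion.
0.1328 + 0.1242i + 0.6132j - 0.7687k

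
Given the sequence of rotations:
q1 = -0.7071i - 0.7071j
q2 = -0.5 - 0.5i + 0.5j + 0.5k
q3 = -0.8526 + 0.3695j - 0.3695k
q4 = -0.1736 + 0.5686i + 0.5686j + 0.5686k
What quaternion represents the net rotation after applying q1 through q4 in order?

q2 · q1 = 0.7071i + 0.7071k
q3 · q2 · q1 = 0.2613 - 0.3416i - 0.2613j - 0.8641k
q4 · q3 · q2 · q1 = 0.7888 - 0.1349i + 0.491j + 0.3442k
0.7888 - 0.1349i + 0.491j + 0.3442k


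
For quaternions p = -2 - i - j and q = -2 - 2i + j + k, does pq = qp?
No: pq = 3 + 5i + j - 5k ≠ 3 + 7i - j + k = qp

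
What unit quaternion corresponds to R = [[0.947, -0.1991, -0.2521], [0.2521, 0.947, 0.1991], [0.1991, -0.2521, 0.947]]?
0.9799 - 0.1151i - 0.1151j + 0.1151k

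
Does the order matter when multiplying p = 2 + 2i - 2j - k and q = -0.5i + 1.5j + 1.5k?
Yes: pq = 5.5 - 2.5i + 0.5j + 5k ≠ 5.5 + 0.5i + 5.5j + k = qp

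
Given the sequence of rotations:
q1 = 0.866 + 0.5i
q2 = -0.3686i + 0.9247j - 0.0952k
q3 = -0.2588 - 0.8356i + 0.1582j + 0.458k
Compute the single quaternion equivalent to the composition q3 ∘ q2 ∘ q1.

q2 · q1 = 0.1843 - 0.3192i + 0.7532j - 0.5448k
q3 · q2 · q1 = -0.1841 - 0.5025i - 0.7672j - 0.3535k
-0.1841 - 0.5025i - 0.7672j - 0.3535k


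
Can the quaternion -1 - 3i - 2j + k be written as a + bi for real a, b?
No. The quaternion -1 - 3i - 2j + k has j-coefficient y = -2 and k-coefficient z = 1, not both zero, so it does not lie in the complex subalgebra spanned by 1 and i.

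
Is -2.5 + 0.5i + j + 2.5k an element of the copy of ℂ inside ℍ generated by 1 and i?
No. The quaternion -2.5 + 0.5i + j + 2.5k has j-coefficient y = 1 and k-coefficient z = 2.5, not both zero, so it does not lie in the complex subalgebra spanned by 1 and i.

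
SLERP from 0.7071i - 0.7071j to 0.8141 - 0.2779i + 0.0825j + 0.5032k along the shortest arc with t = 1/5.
-0.2186 + 0.7091i - 0.6566j - 0.1351k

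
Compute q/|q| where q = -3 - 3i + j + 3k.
-0.5669 - 0.5669i + 0.189j + 0.5669k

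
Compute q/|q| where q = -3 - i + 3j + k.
-0.6708 - 0.2236i + 0.6708j + 0.2236k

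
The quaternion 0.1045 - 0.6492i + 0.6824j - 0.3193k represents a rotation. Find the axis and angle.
axis = (-0.6528, 0.6862, -0.3211), θ = 168°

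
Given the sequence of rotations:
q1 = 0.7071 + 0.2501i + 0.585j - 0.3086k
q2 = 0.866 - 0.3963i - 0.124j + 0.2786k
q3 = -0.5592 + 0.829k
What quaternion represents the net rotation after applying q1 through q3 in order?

q2 · q1 = 0.87 - 0.1884i + 0.3663j - 0.2711k
q3 · q2 · q1 = -0.2618 - 0.1983i - 0.361j + 0.8728k
-0.2618 - 0.1983i - 0.361j + 0.8728k


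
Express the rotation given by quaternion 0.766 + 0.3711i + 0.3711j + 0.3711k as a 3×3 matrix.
[[0.4491, -0.2931, 0.844], [0.844, 0.4491, -0.2931], [-0.2931, 0.844, 0.4491]]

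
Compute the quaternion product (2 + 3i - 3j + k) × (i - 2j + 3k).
-12 - 5i - 12j + 3k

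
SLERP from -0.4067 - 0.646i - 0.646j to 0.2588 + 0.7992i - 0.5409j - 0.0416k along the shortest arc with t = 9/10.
-0.3018 - 0.85i + 0.4299j + 0.0397k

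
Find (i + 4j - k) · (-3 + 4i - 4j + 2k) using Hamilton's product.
14 + i - 18j - 17k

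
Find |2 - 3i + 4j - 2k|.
√33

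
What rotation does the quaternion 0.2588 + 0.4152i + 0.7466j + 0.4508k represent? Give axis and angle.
axis = (0.4298, 0.7729, 0.4667), θ = 5π/6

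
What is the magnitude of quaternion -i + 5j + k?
√27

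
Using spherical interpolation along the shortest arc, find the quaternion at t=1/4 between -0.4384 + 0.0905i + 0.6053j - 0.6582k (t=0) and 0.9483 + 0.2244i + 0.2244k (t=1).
-0.6334 + 0.0074i + 0.4901j - 0.5988k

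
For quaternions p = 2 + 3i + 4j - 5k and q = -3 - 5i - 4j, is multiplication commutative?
No: pq = 25 - 39i + 5j + 23k ≠ 25 + i - 45j + 7k = qp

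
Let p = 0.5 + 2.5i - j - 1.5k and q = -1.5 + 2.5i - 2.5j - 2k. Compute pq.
-12.5 - 4.25i + 1.5j - 2.5k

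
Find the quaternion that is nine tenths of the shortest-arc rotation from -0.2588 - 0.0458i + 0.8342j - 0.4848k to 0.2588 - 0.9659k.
0.2113 - 0.0058i + 0.1052j - 0.9717k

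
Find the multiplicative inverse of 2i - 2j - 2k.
-0.1667i + 0.1667j + 0.1667k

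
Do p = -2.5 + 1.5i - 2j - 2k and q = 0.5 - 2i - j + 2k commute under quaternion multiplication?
No: pq = 3.75 - 0.25i + 2.5j - 11.5k ≠ 3.75 + 11.75i + 0.5j - 0.5k = qp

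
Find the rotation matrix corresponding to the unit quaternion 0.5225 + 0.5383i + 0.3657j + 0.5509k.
[[0.1255, -0.182, 0.9753], [0.9694, -0.1865, -0.1596], [0.2109, 0.9655, 0.153]]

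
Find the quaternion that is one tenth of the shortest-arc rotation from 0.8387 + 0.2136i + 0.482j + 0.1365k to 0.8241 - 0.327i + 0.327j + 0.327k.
0.8513 + 0.1598i + 0.4737j + 0.1591k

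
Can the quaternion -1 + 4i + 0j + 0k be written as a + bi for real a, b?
Yes. The quaternion -1 + 4i has j- and k-coefficients y = z = 0, so it lies in the complex subalgebra spanned by 1 and i.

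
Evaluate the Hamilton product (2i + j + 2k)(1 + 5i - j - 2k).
-5 + 2i + 15j - 5k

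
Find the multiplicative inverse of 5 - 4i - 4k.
0.0877 + 0.0702i + 0.0702k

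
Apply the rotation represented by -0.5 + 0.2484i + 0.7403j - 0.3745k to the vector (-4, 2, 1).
(0.567, -2.083, -4.042)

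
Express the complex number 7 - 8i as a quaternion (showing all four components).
7 - 8i + 0j + 0k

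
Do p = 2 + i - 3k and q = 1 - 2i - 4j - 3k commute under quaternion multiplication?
No: pq = -5 - 15i + j - 13k ≠ -5 + 9i - 17j - 5k = qp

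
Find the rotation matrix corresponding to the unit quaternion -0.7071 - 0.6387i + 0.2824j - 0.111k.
[[0.8159, -0.5177, -0.2576], [-0.2038, 0.1595, -0.9659], [0.5412, 0.8406, 0.0246]]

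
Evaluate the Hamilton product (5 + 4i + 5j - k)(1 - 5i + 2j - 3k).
12 - 34i + 32j + 17k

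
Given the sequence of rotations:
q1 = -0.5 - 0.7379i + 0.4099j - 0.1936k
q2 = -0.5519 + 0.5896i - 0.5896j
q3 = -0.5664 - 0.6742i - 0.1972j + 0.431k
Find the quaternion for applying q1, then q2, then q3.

q2 · q1 = 0.9527 + 0.2266i + 0.1827j - 0.0865k
q3 · q2 · q1 = -0.3135 - 0.8323i - 0.252j + 0.3811k
-0.3135 - 0.8323i - 0.252j + 0.3811k


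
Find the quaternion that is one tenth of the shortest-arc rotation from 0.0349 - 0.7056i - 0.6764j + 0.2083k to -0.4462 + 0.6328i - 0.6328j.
0.1026 - 0.7905i - 0.568j + 0.2048k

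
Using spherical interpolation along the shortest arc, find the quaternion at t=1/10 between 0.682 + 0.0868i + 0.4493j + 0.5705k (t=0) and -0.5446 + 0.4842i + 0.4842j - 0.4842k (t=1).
0.7128 + 0.0205i + 0.3626j + 0.5999k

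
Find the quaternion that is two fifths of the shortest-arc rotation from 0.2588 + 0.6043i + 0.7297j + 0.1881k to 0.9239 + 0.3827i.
0.6159 + 0.5954i + 0.4995j + 0.1288k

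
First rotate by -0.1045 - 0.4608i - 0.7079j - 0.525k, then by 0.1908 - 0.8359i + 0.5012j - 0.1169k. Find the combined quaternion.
-0.1117 - 0.3465i - 0.5724j + 0.7347k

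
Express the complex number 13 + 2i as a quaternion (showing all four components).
13 + 2i + 0j + 0k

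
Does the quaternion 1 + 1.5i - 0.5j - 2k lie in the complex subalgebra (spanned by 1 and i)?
No. The quaternion 1 + 1.5i - 0.5j - 2k has j-coefficient y = -0.5 and k-coefficient z = -2, not both zero, so it does not lie in the complex subalgebra spanned by 1 and i.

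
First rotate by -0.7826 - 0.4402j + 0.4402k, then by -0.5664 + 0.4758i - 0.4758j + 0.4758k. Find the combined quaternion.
0.0244 - 0.3724i + 0.4122j - 0.8311k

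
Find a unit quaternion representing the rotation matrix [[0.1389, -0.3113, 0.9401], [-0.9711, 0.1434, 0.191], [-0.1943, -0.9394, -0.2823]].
0.5 - 0.5652i + 0.5672j - 0.3299k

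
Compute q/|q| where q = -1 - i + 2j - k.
-0.378 - 0.378i + 0.7559j - 0.378k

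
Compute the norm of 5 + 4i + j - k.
√43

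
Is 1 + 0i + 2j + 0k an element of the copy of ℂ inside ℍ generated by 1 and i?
No. The quaternion 1 + 2j has j-coefficient y = 2 and k-coefficient z = 0, not both zero, so it does not lie in the complex subalgebra spanned by 1 and i.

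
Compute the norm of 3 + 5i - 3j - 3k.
√52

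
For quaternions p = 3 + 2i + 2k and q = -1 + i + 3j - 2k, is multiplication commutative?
No: pq = -1 - 5i + 15j - 2k ≠ -1 + 7i + 3j - 14k = qp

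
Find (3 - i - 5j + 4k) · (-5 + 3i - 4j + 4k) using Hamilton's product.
-48 + 10i + 29j + 11k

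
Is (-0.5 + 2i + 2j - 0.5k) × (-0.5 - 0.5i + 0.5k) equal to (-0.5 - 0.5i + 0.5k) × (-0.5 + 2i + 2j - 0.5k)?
No: pq = 1.5 + 0.25i - 1.75j + k ≠ 1.5 - 1.75i - 0.25j - k = qp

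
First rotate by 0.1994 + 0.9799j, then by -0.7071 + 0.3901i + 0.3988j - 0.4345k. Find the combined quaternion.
-0.5318 + 0.5036i - 0.6134j + 0.2956k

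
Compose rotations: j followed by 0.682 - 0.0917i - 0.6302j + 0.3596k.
0.6302 - 0.3596i + 0.682j - 0.0917k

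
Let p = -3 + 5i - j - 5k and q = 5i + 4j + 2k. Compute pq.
-11 + 3i - 47j + 19k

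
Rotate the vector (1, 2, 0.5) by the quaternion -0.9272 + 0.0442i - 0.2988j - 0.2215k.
(0.116, 2.287, -0.064)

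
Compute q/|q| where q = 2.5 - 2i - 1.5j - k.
0.6804 - 0.5443i - 0.4082j - 0.2722k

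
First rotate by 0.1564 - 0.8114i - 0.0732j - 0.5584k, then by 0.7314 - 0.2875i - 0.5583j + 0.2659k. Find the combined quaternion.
-0.0113 - 0.3072i - 0.5171j - 0.7988k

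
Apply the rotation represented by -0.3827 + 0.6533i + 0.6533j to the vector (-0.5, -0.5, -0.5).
(-0.25, -0.75, 0.354)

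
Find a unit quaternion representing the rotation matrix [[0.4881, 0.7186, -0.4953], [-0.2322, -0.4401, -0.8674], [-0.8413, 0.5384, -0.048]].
0.5 + 0.7029i + 0.173j - 0.4754k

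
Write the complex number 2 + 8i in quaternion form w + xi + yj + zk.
2 + 8i + 0j + 0k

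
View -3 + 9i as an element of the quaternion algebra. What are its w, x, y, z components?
-3 + 9i + 0j + 0k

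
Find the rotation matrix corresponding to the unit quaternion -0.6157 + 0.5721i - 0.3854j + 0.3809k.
[[0.4128, 0.0281, 0.9104], [-0.91, 0.0552, 0.4109], [-0.0388, -0.9981, 0.0483]]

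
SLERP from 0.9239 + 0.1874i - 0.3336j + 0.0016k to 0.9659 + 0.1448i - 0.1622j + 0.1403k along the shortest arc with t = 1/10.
0.9303 + 0.1835i - 0.3171j + 0.0156k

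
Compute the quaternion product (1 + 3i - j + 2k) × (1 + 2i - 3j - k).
-6 + 12i + 3j - 6k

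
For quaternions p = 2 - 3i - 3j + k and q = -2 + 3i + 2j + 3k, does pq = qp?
No: pq = 8 + i + 22j + 7k ≠ 8 + 23i - 2j + k = qp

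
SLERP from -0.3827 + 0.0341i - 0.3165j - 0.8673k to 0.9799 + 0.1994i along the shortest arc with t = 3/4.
-0.9435 - 0.1566i - 0.1001j - 0.2743k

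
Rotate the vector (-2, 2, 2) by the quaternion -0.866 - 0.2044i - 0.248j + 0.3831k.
(0.909, 1.282, 3.087)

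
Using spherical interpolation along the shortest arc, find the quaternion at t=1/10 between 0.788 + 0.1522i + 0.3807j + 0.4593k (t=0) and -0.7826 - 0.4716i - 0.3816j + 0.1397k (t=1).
0.8052 + 0.1903i + 0.3894j + 0.4047k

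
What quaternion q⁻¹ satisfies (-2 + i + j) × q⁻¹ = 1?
-0.3333 - 0.1667i - 0.1667j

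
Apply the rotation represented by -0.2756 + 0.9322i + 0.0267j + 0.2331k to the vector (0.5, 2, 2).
(1.641, -0.68, -2.257)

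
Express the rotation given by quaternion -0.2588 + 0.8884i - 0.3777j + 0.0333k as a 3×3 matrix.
[[0.7125, -0.6539, 0.2547], [-0.6883, -0.5807, 0.4347], [-0.1363, -0.485, -0.8638]]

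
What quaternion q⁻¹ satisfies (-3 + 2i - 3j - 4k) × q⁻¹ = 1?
-0.0789 - 0.0526i + 0.0789j + 0.1053k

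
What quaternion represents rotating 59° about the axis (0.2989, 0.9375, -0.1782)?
0.8704 + 0.1472i + 0.4616j - 0.0877k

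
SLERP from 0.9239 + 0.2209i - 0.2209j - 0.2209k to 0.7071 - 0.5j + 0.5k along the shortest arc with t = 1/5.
0.9337 + 0.1851i - 0.298j - 0.0722k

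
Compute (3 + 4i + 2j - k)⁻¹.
0.1 - 0.1333i - 0.0667j + 0.0333k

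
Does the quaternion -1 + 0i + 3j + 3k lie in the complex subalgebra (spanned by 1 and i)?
No. The quaternion -1 + 3j + 3k has j-coefficient y = 3 and k-coefficient z = 3, not both zero, so it does not lie in the complex subalgebra spanned by 1 and i.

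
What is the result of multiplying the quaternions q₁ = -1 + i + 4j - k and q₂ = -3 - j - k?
6 - 8i - 10j + 3k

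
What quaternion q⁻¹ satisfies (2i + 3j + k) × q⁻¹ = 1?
-0.1429i - 0.2143j - 0.0714k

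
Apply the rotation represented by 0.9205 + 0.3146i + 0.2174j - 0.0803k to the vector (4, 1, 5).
(5.603, -2.325, 2.279)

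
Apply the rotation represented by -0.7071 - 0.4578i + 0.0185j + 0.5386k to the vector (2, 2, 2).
(1.289, -2.811, 1.561)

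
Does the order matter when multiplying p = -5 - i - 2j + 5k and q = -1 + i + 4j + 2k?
Yes: pq = 4 - 28i - 11j - 17k ≠ 4 + 20i - 25j - 13k = qp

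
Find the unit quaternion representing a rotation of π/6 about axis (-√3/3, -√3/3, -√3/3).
0.9659 - 0.1494i - 0.1494j - 0.1494k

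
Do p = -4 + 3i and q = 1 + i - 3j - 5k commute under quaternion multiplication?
No: pq = -7 - i + 27j + 11k ≠ -7 - i - 3j + 29k = qp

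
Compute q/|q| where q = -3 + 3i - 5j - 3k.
-0.416 + 0.416i - 0.6934j - 0.416k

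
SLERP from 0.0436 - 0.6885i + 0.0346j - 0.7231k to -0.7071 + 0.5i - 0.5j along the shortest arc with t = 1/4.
0.2576 - 0.7313i + 0.1853j - 0.6037k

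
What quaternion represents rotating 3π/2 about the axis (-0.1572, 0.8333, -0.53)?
-0.7071 - 0.1112i + 0.5892j - 0.3748k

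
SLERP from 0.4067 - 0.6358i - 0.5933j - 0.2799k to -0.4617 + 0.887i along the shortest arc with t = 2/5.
0.4571 - 0.7858i - 0.3767j - 0.1777k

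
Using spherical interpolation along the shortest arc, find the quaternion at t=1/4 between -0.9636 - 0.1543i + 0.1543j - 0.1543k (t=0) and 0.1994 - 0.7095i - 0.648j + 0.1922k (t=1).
-0.9069 + 0.1072i + 0.355j - 0.1998k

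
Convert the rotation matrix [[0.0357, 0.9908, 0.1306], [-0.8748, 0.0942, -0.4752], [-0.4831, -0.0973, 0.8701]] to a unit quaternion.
0.7071 + 0.1336i + 0.217j - 0.6596k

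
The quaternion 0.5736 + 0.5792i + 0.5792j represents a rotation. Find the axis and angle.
axis = (√2/2, √2/2, 0), θ = 110°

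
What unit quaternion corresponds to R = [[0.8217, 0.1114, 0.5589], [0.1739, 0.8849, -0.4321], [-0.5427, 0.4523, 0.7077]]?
0.9239 + 0.2393i + 0.2981j + 0.0169k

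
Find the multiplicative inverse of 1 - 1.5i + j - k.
0.1905 + 0.2857i - 0.1905j + 0.1905k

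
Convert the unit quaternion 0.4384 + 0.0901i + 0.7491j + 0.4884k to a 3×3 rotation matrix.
[[-0.5994, -0.2932, 0.7448], [0.5632, 0.5067, 0.6527], [-0.5688, 0.8107, -0.1385]]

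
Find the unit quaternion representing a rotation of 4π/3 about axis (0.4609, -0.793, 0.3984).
-0.5 + 0.3992i - 0.6868j + 0.345k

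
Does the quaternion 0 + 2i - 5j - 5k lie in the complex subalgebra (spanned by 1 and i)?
No. The quaternion 2i - 5j - 5k has j-coefficient y = -5 and k-coefficient z = -5, not both zero, so it does not lie in the complex subalgebra spanned by 1 and i.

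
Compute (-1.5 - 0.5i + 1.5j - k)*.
-1.5 + 0.5i - 1.5j + k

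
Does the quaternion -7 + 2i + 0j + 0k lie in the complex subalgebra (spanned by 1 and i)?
Yes. The quaternion -7 + 2i has j- and k-coefficients y = z = 0, so it lies in the complex subalgebra spanned by 1 and i.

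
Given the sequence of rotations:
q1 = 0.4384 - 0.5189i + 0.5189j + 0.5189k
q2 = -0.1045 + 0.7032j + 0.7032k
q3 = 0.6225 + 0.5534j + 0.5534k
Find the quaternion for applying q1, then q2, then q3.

q2 · q1 = -0.7756 + 0.0542i - 0.1108j + 0.6189k
q3 · q2 · q1 = -0.764 + 0.4376i - 0.4682j - 0.0739k
-0.764 + 0.4376i - 0.4682j - 0.0739k


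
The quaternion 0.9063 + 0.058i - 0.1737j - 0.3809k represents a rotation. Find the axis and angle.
axis = (0.1372, -0.411, -0.9013), θ = 50°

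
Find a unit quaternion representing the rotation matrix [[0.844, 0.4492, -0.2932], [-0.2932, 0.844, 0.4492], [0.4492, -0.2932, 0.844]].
0.9397 - 0.1975i - 0.1975j - 0.1975k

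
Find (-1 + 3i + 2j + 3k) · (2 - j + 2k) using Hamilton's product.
-6 + 13i - j + k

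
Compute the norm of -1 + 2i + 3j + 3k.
√23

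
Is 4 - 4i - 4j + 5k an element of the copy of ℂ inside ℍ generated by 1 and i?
No. The quaternion 4 - 4i - 4j + 5k has j-coefficient y = -4 and k-coefficient z = 5, not both zero, so it does not lie in the complex subalgebra spanned by 1 and i.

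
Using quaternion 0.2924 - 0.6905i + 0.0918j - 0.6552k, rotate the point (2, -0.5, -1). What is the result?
(-0.838, -0.897, 1.935)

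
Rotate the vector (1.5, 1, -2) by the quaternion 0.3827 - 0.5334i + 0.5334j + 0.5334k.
(-0.863, -2.334, -1.029)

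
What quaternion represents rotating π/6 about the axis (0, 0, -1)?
0.9659 - 0.2588k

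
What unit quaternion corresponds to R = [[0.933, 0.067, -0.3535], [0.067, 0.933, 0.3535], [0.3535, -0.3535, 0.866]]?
0.9659 - 0.183i - 0.183j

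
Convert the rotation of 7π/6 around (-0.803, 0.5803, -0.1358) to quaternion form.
-0.2588 - 0.7756i + 0.5605j - 0.1312k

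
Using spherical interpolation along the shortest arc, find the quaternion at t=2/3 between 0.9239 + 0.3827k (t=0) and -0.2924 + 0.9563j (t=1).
0.6332 - 0.7558j + 0.1666k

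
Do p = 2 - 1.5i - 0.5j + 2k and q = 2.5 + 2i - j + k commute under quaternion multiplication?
No: pq = 5.5 + 1.75i + 2.25j + 9.5k ≠ 5.5 - 1.25i - 8.75j + 4.5k = qp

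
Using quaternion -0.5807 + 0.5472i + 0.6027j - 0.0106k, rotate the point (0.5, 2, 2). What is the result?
(0.008, 2.383, -1.603)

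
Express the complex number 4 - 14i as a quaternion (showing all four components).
4 - 14i + 0j + 0k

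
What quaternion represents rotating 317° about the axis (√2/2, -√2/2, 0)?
-0.9304 + 0.2592i - 0.2592j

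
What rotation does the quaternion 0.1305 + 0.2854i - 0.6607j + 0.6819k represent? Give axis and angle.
axis = (0.2879, -0.6664, 0.6878), θ = 165°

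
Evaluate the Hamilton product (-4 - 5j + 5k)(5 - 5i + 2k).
-30 + 10i - 50j - 8k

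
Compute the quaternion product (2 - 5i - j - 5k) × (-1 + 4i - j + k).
22 + 7i - 16j + 16k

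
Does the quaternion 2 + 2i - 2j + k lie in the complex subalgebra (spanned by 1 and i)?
No. The quaternion 2 + 2i - 2j + k has j-coefficient y = -2 and k-coefficient z = 1, not both zero, so it does not lie in the complex subalgebra spanned by 1 and i.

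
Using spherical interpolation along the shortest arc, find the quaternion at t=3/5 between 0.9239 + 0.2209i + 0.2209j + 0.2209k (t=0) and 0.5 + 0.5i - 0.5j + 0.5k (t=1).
0.7552 + 0.4336i - 0.2315j + 0.4336k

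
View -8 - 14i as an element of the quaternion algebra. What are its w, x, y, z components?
-8 - 14i + 0j + 0k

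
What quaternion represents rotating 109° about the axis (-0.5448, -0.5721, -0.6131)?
0.5807 - 0.4435i - 0.4658j - 0.4991k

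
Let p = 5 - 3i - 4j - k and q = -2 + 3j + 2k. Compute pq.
4 + i + 29j + 3k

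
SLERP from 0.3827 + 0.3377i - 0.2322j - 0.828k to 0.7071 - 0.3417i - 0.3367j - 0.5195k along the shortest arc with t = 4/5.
0.6776 - 0.2099i - 0.3339j - 0.6208k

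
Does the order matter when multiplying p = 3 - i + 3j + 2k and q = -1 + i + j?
Yes: pq = -5 + 2i + 2j - 6k ≠ -5 + 6i - 2j + 2k = qp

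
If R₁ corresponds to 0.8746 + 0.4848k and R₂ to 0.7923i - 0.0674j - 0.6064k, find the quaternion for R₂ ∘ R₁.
0.294 + 0.6603i - 0.4431j - 0.5304k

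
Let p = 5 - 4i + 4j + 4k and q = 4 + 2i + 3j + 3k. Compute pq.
4 - 6i + 51j + 11k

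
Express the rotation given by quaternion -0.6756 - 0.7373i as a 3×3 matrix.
[[1, 0, 0], [0, -0.0872, -0.9962], [0, 0.9962, -0.0872]]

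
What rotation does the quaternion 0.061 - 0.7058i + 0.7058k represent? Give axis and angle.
axis = (-√2/2, 0, √2/2), θ = 173°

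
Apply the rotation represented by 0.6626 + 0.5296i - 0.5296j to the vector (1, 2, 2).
(-2.087, -1.087, 1.862)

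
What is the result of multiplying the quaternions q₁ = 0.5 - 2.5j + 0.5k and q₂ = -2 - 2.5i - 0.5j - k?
-1.75 + 1.5i + 3.5j - 7.75k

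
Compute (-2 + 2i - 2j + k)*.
-2 - 2i + 2j - k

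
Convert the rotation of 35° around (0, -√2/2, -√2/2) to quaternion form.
0.9537 - 0.2126j - 0.2126k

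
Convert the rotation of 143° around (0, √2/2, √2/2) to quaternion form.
0.3173 + 0.6706j + 0.6706k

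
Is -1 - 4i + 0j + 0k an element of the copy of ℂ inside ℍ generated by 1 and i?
Yes. The quaternion -1 - 4i has j- and k-coefficients y = z = 0, so it lies in the complex subalgebra spanned by 1 and i.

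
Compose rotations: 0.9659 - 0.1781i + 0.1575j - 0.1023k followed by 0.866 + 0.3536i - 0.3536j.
0.9551 + 0.2235i - 0.169j - 0.0959k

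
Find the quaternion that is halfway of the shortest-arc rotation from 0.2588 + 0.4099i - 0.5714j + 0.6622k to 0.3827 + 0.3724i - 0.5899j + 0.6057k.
0.3216 + 0.3921i - 0.5821j + 0.6356k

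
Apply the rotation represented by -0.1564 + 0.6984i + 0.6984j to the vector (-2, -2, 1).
(-2.218, -1.782, -0.951)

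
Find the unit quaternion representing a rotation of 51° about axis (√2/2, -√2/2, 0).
0.9026 + 0.3044i - 0.3044j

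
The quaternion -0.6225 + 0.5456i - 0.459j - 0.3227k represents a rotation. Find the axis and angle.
axis = (0.6971, -0.5865, -0.4123), θ = 257°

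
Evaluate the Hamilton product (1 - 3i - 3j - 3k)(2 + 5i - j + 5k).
29 - 19i - 7j + 17k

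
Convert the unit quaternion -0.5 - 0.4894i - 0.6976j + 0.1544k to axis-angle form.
axis = (-0.5651, -0.8055, 0.1783), θ = 4π/3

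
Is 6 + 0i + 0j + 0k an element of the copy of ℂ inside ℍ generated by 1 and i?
Yes. The quaternion 6 has j- and k-coefficients y = z = 0, so it lies in the complex subalgebra spanned by 1 and i.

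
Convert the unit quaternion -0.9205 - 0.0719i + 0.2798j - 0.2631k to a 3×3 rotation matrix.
[[0.705, -0.5246, -0.4773], [0.4441, 0.8512, -0.2796], [0.5529, -0.0149, 0.8331]]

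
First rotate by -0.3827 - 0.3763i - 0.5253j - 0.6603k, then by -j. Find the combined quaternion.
-0.5253 + 0.6603i + 0.3827j - 0.3763k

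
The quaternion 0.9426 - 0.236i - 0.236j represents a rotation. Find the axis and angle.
axis = (-√2/2, -√2/2, 0), θ = 39°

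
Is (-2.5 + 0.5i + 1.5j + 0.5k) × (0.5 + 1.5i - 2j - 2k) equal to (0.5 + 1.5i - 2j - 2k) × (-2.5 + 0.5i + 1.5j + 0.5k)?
No: pq = 2 - 5.5i + 7.5j + 2k ≠ 2 - 1.5i + 4j + 8.5k = qp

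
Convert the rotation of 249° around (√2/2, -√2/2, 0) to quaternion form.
-0.5664 + 0.5827i - 0.5827j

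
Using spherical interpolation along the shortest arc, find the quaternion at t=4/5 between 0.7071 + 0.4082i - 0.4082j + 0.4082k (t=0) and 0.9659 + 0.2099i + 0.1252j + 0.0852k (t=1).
0.9517 + 0.2622i + 0.0146j + 0.1592k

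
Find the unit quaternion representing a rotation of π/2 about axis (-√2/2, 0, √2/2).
0.7071 - 0.5i + 0.5k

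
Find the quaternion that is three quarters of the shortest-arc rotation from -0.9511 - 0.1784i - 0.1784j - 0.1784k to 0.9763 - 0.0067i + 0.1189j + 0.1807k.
-0.9735 - 0.0398i - 0.1343j - 0.1808k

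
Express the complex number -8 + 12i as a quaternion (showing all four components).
-8 + 12i + 0j + 0k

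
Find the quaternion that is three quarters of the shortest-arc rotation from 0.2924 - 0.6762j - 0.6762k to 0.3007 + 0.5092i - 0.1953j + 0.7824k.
-0.1608 - 0.4331i - 0.0536j - 0.8852k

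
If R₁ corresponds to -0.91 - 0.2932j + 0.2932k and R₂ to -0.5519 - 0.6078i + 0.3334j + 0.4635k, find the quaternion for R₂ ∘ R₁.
0.4641 + 0.7867i + 0.0366j - 0.4054k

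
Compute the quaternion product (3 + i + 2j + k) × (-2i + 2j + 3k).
-5 - 2i + j + 15k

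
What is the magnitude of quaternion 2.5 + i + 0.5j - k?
2.915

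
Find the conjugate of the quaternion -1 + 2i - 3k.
-1 - 2i + 3k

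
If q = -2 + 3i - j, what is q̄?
-2 - 3i + j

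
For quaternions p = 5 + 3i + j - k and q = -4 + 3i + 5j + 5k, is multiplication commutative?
No: pq = -29 + 13i + 3j + 41k ≠ -29 - 7i + 39j + 17k = qp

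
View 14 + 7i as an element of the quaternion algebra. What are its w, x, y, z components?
14 + 7i + 0j + 0k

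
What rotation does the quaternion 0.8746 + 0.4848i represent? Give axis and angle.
axis = (1, 0, 0), θ = 58°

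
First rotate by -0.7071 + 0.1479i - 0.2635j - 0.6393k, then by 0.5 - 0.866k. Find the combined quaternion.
-0.9072 - 0.1542i - 0.2598j + 0.2927k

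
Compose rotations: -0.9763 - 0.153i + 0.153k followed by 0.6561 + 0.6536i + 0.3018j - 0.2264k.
-0.5059 - 0.6923i - 0.36j + 0.3676k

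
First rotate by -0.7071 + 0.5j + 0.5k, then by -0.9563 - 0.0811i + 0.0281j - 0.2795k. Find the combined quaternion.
0.8019 + 0.2111i - 0.4575j - 0.3211k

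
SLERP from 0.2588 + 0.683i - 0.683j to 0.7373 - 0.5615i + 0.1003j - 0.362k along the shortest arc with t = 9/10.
-0.6701 + 0.6291i - 0.1881j + 0.3462k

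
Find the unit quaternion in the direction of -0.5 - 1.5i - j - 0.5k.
-0.2582 - 0.7746i - 0.5164j - 0.2582k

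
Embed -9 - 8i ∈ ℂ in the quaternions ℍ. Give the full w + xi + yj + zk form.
-9 - 8i + 0j + 0k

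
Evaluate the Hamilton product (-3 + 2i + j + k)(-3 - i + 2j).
9 - 5i - 10j + 2k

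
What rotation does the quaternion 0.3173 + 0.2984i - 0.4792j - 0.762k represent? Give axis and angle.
axis = (0.3147, -0.5053, -0.8035), θ = 143°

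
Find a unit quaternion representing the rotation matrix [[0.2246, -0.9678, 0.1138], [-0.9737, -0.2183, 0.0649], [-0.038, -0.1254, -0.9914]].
-0.061 + 0.7801i - 0.6222j + 0.0243k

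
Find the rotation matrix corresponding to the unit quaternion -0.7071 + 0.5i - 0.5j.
[[0.5, -0.5, 0.7071], [-0.5, 0.5, 0.7071], [-0.7071, -0.7071, 0]]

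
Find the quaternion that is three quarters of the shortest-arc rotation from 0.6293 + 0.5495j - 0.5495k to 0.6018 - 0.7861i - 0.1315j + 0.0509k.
0.723 - 0.6735i + 0.0685j - 0.1375k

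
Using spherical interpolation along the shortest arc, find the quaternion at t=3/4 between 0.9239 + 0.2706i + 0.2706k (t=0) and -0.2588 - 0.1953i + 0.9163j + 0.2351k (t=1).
0.5365 + 0.2608i - 0.7947j - 0.1125k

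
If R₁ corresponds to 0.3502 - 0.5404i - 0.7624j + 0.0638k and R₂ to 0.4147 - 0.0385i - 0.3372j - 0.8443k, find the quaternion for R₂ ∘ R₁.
-0.0788 - 0.9028i + 0.0245j - 0.4221k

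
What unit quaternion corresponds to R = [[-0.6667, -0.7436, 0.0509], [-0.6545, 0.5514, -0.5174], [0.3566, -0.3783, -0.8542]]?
-0.0872 - 0.3988i + 0.8764j - 0.2555k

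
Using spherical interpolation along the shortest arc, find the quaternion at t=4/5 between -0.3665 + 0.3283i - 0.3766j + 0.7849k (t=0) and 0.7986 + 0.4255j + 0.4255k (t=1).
-0.8435 + 0.0946i - 0.5017j - 0.1668k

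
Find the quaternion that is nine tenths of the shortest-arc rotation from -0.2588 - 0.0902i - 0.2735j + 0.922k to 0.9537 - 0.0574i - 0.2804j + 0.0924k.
-0.9704 + 0.0426i + 0.2332j + 0.0471k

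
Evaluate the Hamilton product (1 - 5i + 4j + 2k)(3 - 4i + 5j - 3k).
-31 - 41i - 6j - 6k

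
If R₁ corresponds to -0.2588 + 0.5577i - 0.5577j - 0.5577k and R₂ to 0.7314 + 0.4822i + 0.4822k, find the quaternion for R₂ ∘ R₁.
-0.1893 + 0.552i + 0.1299j - 0.8016k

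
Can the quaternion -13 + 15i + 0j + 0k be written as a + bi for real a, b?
Yes. The quaternion -13 + 15i has j- and k-coefficients y = z = 0, so it lies in the complex subalgebra spanned by 1 and i.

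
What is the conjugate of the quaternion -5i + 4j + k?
5i - 4j - k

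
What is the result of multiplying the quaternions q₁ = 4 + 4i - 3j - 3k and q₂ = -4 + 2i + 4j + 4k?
-8i + 6j + 50k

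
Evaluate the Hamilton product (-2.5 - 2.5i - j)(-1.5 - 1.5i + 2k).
5.5i + 6.5j - 6.5k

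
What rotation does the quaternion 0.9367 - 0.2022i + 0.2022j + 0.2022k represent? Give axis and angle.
axis = (-√3/3, √3/3, √3/3), θ = 41°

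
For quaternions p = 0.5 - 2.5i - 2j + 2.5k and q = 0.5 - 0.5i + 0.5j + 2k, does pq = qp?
No: pq = -5 - 6.75i + 3j ≠ -5 + 3.75i - 4.5j + 4.5k = qp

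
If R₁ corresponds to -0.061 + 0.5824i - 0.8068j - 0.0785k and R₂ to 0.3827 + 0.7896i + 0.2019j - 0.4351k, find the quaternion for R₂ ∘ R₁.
-0.3545 - 0.1922i - 0.5125j - 0.7581k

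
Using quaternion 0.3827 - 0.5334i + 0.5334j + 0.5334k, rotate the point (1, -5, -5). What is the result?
(5.552, -4.357, -1.091)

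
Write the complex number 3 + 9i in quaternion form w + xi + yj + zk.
3 + 9i + 0j + 0k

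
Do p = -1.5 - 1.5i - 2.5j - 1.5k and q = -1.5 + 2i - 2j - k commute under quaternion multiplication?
No: pq = -1.25 - 1.25i + 2.25j + 11.75k ≠ -1.25 - 0.25i + 11.25j - 4.25k = qp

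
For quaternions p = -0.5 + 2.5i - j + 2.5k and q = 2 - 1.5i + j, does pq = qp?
No: pq = 3.75 + 3.25i - 6.25j + 6k ≠ 3.75 + 8.25i + 1.25j + 4k = qp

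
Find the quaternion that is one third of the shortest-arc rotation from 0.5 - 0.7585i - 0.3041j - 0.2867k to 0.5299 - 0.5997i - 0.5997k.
0.5228 - 0.7228i - 0.207j - 0.4017k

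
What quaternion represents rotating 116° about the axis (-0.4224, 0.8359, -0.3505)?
0.5299 - 0.3582i + 0.7089j - 0.2972k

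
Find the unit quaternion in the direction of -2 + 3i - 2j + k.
-0.4714 + 0.7071i - 0.4714j + 0.2357k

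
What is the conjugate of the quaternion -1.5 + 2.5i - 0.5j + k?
-1.5 - 2.5i + 0.5j - k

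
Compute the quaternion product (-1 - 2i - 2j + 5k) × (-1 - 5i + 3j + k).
-8 - 10i - 24j - 22k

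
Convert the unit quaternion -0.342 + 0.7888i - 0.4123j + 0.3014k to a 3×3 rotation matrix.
[[0.4783, -0.4443, 0.7575], [-0.8566, -0.4261, 0.291], [0.1935, -0.7881, -0.5844]]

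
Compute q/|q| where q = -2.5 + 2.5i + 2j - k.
-0.5976 + 0.5976i + 0.4781j - 0.239k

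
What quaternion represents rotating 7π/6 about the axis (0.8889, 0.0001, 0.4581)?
-0.2588 + 0.8586i + 0.0001j + 0.4425k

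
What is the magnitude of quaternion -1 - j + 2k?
√6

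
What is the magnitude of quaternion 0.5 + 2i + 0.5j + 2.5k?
3.279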